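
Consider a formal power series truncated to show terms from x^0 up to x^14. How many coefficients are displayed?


From x^0 to x^14 inclusive, the count is 14 - 0 + 1 = 15.

15


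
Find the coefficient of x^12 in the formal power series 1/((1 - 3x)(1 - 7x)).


By partial fractions or Cauchy convolution:
The coefficient equals sum_{k=0}^{12} 3^k * 7^(12-k).
= 24221854021

24221854021


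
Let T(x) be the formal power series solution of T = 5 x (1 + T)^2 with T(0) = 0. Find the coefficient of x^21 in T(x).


Apply the Lagrange inversion formula: if T = 5 x * phi(T) with phi(t) = (1 + t)^2, then [x^n] T = 5^n * (1/n) [t^(n-1)] phi(t)^n = 5^n * (1/n) [t^(n-1)] (1 + t)^(2n) = 5^n * (1/n) C(2n, n-1).
Using the identity C(2n, n-1) = C(2n, n) * n / (n+1), the unscaled factor equals C(2n, n) / (n+1) = C_n, the n-th Catalan number.
For n = 21: C_21 = C(42, 21) / 22 = 538257874440/22 = 24466267020.
With the 5^21 = 476837158203125 factor, the coefficient is 476837158203125 * 24466267020 = 11666425237655639648437500.

11666425237655639648437500


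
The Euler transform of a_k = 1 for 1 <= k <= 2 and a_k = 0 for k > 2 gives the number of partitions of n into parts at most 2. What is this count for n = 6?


Partitions of 6 into parts at most 2:
Using generating function (1-x)^(-1)(1-x^2)^(-1),
the coefficient of x^6 = 4

4


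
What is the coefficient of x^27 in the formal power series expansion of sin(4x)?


The Maclaurin series is sin(t) = sum_{k>=0} (-1)^k t^(2k+1) / (2k+1)!, so substituting t = 4x, only odd powers of x are nonzero, with coefficient of x^(2k+1) equal to (-1)^k 4^(2k+1) / (2k+1)!.
Write 27 = 2*13 + 1, giving the coefficient (-1)^13 * 4^27 / 27! = -18014398509481984/10888869450418352160768000000 = -2147483648/1298054391195577640625.

-2147483648/1298054391195577640625


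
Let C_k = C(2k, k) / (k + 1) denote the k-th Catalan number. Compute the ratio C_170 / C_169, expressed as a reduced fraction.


Using C_k = (2k)! / (k! (k+1)!), the ratio C_{k+1}/C_k simplifies to
C_{k+1}/C_k = [(2k+2)! / ((k+1)! (k+2)!)] * [k! (k+1)! / (2k)!]
 = (2k+2)(2k+1) / ((k+1)(k+2)) = 2(2k+1) / (k+2).
For k = 169: 2(2*169 + 1) / (169 + 2) = 678/171 = 226/57.

226/57


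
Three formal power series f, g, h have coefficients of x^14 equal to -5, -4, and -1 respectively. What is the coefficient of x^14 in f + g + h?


Series addition is componentwise:
-5 + -4 + -1
= -10

-10


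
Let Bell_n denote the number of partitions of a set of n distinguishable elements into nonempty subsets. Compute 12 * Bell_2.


Bell_2 can be computed from the Bell triangle or from Dobinski's identity Bell_n = (1/e) * sum_{k>=0} k^n / k!.
Computing Bell_2 = 2.
Then 12 * 2 = 24.

24


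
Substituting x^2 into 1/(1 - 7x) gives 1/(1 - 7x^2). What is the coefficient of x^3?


Since 1/(1 - 7x^2) only has even powers of x,
the coefficient of x^3 (odd) is 0.

0


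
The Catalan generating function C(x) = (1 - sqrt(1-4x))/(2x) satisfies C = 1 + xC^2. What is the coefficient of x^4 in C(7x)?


Substituting x -> 7x scales the n-th coefficient by 7^n, so [x^4] C(7x) = 7^4 * C_4.
C_4 = C(2*4, 4)/(5) = 70/5 = 14.
So 7^4 * 14 = 2401 * 14 = 33614.

33614


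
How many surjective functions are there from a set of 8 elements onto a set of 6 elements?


By inclusion-exclusion on which target elements are missed, the number of surjections from an n-set onto a k-set is
surj(n, k) = sum_{j=0}^{k} (-1)^j C(k, j) (k - j)^n.
Equivalently surj(n, k) = k! * S(n, k), where S(n, k) is the Stirling number of the second kind.
For n = 8, k = 6:
S(8, 6) = 266, so
surj = 6! * 266 = 720 * 266 = 191520.

191520


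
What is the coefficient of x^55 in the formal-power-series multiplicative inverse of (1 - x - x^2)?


Let the inverse be f(x) = sum_{k>=0} a_k x^k. From f(x) * (1 - x - x^2) = 1 and matching coefficients:
 x^0: a_0 = 1.
 x^1: a_1 - a_0 = 0, so a_1 = 1.
 x^k (k >= 2): a_k - a_{k-1} - a_{k-2} = 0, i.e. a_k = a_{k-1} + a_{k-2}.
This is the Fibonacci-type recurrence shifted so that a_0 = a_1 = 1.
Iterating: a_0=1, a_1=1, a_2=2, a_3=3, a_4=5, a_5=8, a_6=13, a_7=21, a_8=34, a_9=55, ...
a_55 = 225851433717.

225851433717


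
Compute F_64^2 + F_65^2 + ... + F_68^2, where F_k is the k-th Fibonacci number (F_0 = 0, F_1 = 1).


There is a standard identity sum_{k=0}^{N} F_k^2 = F_N * F_{N+1} (proved inductively from the telescoping relation F_k^2 = F_k F_{k+1} - F_{k-1} F_k). Then
sum_{k=64}^{68} F_k^2 = F_68 F_69 - F_63 F_64.
Computing: F_68 = 72723460248141, F_69 = 117669030460994, F_63 = 6557470319842, F_64 = 10610209857723.
Sum = 72723460248141 * 117669030460994 - 6557470319842 * 10610209857723 = 8487722922938076024737672388.

8487722922938076024737672388


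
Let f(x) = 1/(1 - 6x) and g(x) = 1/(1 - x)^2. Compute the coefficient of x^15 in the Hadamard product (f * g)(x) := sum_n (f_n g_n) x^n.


f has coefficients f_k = 6^k. For g = 1/(1 - x)^2 the coefficient is g_k = C(k + 1, 1) = k + 1. The Hadamard coefficient is (f * g)_k = 6^k * (k + 1).
For k = 15: 6^15 * 16 = 470184984576 * 16 = 7522959753216.

7522959753216


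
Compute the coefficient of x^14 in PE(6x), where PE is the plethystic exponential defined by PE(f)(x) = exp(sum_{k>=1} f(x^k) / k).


With f(x) = 6x, the exponent is sum_{k>=1} 6 x^k / k = 6 * (-ln(1 - x)). Exponentiating:
PE(6x) = exp(-6 ln(1 - x)) = 1/(1 - x)^6.
By the negative binomial expansion, [x^n] 1/(1 - x)^6 = C(n + 5, 5).
For n = 14: C(19, 5) = 11628.

11628


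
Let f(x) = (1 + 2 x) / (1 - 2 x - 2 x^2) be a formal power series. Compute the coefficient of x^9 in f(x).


Write f(x) = sum_{k>=0} a_k x^k. Multiplying both sides by 1 - 2 x - 2 x^2 gives
(1 - 2 x - 2 x^2) sum_{k>=0} a_k x^k = 1 + 2 x.
Matching coefficients:
 x^0: a_0 = 1
 x^1: a_1 - 2 a_0 = 2  =>  a_1 = 2*1 + 2 = 4
 x^k (k >= 2): a_k = 2 a_{k-1} + 2 a_{k-2}.
Iterating: a_2 = 10, a_3 = 28, a_4 = 76, a_5 = 208, a_6 = 568, a_7 = 1552, a_8 = 4240, a_9 = 11584.
So the coefficient of x^9 is 11584.

11584


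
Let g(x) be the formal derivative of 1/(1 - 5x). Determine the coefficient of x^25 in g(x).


Differentiate termwise: d/dx sum_{k>=0} 5^k x^k = sum_{k>=1} k 5^k x^(k-1) = sum_{j>=0} (j+1) 5^(j+1) x^j.
Equivalently, d/dx [1/(1 - 5x)] = 5/(1 - 5x)^2.
For j = 25: 26 * 5^26 = 26 * 1490116119384765625 = 38743019104003906250.

38743019104003906250


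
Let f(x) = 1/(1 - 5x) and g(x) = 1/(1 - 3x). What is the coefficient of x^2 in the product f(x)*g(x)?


The coefficient of x^n in f*g is the Cauchy product: sum_{k=0}^{n} a^k * b^(n-k).
With a=5, b=3, n=2:
sum_{k=0}^{2} 5^k * 3^(2-k)
= 49

49


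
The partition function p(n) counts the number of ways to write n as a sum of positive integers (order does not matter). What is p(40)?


Using the generating function prod_{k>=1} 1/(1-x^k), we compute p(40).
By dynamic programming over parts 1 through 40:
p(40) = 37338

37338


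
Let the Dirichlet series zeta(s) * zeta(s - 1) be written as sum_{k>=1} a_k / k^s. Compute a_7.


Convolution gives a_k = sum_{d | k} d * 1 = sum_{d | k} d = sigma(k), the sum of positive divisors of k.
For k = 7, the divisors are 1, 7, so
sigma(7) = 1 + 7 = 8.

8


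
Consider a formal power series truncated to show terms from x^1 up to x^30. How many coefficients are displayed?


From x^1 to x^30 inclusive, the count is 30 - 1 + 1 = 30.

30


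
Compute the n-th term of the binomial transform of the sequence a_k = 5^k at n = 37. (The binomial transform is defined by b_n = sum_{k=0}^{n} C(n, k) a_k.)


With a_k = 5^k, b_n = sum_{k=0}^{n} C(n, k) 5^k = (1 + 5)^n by the binomial theorem.
For n = 37: (1 + 5)^37 = 6^37 = 61886548790943213277031694336.

61886548790943213277031694336


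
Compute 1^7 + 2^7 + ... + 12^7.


This power sum has a closed form given by Faulhaber's formula
sum_{k=1}^{m} k^p = (1 / (p + 1)) * sum_{j=0}^{p} C(p + 1, j) B_j m^(p + 1 - j),
but for small m direct computation is fastest:
1 + 128 + 2187 + 16384 + 78125 + 279936 + 823543 + 2097152 + 4782969 + 10000000 + 19487171 + 35831808 = 73399404.

73399404


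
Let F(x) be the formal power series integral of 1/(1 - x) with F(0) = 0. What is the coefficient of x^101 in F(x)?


1/(1 - x) = sum_{k>=0} x^k. Integrating termwise and using F(0) = 0 gives
F(x) = sum_{k>=0} x^(k+1) / (k+1) = sum_{m>=1} x^m / m = -ln(1 - x).
So the coefficient of x^101 is 1/101 = 1/101.

1/101


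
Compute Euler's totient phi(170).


phi(n) counts integers in [1, n] coprime to n. Using the multiplicative formula phi(n) = n * prod_{p | n} (1 - 1/p):
170 = 2 * 5 * 17, so
phi(170) = 170 * (1 - 1/2) * (1 - 1/5) * (1 - 1/17) = 64.

64


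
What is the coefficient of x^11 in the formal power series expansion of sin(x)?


The Maclaurin series is sin(t) = sum_{k>=0} (-1)^k t^(2k+1) / (2k+1)!, so substituting t = x, only odd powers of x are nonzero, with coefficient of x^(2k+1) equal to (-1)^k / (2k+1)!.
Write 11 = 2*5 + 1, giving the coefficient (-1)^5 / 11! = -1/39916800 = -1/39916800.

-1/39916800


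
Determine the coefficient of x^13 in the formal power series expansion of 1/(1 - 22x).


The geometric series identity gives 1/(1 - c x) = sum_{k>=0} c^k x^k, so the coefficient of x^k is c^k.
Here c = 22 and k = 13.
Computing: 22^13 = 282810057883082752

282810057883082752


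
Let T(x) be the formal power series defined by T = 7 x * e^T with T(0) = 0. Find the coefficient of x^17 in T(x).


Apply the Lagrange inversion formula: if T = 7 x * phi(T) with phi(t) = e^t, then
[x^n] T = 7^n * (1/n) [t^(n-1)] phi(t)^n = 7^n * (1/n) [t^(n-1)] e^(n t) = 7^n * (1/n) * n^(n-1) / (n-1)! = 7^n * n^(n-1) / n!.
When c = 1 this is the Cayley count of rooted labeled trees on n vertices, divided by n!.
For n = 17: 7^17 * 17^16 / 17! = 232630513987207 * 48661191875666868481/355687428096000 = 13589529504521590732100867929799/426995712000.

13589529504521590732100867929799/426995712000


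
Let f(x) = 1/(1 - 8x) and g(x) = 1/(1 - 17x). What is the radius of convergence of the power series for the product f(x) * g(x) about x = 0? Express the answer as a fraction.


The radius of 1/(1 - 8x) is 1/8 (nearest singularity at x = 1/8), and the radius of 1/(1 - 17x) is 1/17.
The product f(x)*g(x) = 1/((1 - 8x)(1 - 17x)) has singularities at both 1/8 and 1/17, so its radius of convergence is the distance to the nearest one:
min(1/8, 1/17) = 1/17.

1/17


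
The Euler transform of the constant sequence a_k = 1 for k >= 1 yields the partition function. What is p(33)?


The Euler transform converts the sequence a_k = 1 into the number of integer partitions.
Using the recurrence or dynamic programming:
p(33) = 10143

10143


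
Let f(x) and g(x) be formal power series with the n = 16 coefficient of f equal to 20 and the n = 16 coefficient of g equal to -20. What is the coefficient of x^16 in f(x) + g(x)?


Addition of formal power series is termwise.
The coefficient of x^16 in f + g = 20 + -20
= 0

0


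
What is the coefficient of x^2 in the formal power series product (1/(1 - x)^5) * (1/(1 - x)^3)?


Combine the factors: (1/(1 - x)^5) * (1/(1 - x)^3) = 1/(1 - x)^8.
Then use 1/(1 - x)^r = sum_{k>=0} C(k + r - 1, r - 1) x^k with r = 8 and k = 2:
C(9, 7) = 36.

36


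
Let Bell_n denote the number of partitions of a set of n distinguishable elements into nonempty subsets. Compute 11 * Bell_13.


Bell_13 can be computed from the Bell triangle or from Dobinski's identity Bell_n = (1/e) * sum_{k>=0} k^n / k!.
Computing Bell_13 = 27644437.
Then 11 * 27644437 = 304088807.

304088807


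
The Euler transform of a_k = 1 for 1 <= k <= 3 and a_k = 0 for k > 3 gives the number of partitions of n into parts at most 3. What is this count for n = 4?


Partitions of 4 into parts at most 3:
Using generating function (1-x)^(-1)(1-x^2)^(-1)(1-x^3)^(-1),
the coefficient of x^4 = 4

4


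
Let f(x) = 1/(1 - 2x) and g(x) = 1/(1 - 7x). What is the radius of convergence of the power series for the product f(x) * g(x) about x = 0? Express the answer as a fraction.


The radius of 1/(1 - 2x) is 1/2 (nearest singularity at x = 1/2), and the radius of 1/(1 - 7x) is 1/7.
The product f(x)*g(x) = 1/((1 - 2x)(1 - 7x)) has singularities at both 1/2 and 1/7, so its radius of convergence is the distance to the nearest one:
min(1/2, 1/7) = 1/7.

1/7


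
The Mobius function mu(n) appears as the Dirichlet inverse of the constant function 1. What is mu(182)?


182 = 2 * 7 * 13 (all distinct primes).
mu(182) = (-1)^3 = -1

-1


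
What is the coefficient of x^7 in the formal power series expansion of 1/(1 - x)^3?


The expansion 1/(1 - x)^r = sum_{k>=0} C(k + r - 1, r - 1) x^k follows from the multiset / negative-binomial theorem (or from repeated differentiation of the geometric series).
For r = 3 and k = 7:
C(9, 2) = 362880 / (2 * 5040) = 36.

36


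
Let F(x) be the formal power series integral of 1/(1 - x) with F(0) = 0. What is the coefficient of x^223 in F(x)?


1/(1 - x) = sum_{k>=0} x^k. Integrating termwise and using F(0) = 0 gives
F(x) = sum_{k>=0} x^(k+1) / (k+1) = sum_{m>=1} x^m / m = -ln(1 - x).
So the coefficient of x^223 is 1/223 = 1/223.

1/223


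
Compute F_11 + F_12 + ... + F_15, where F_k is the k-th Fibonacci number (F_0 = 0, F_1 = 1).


Use the identity sum_{k=0}^{N} F_k = F_{N+2} - 1 (which follows from F_{k+2} - F_{k+1} = F_k). Then
sum_{k=11}^{15} F_k = (F_{17} - 1) - (F_{12} - 1) = F_{17} - F_{12}.
Computing: F_{17} = 1597, F_{12} = 144, so
Sum = 1597 - 144 = 1453.

1453


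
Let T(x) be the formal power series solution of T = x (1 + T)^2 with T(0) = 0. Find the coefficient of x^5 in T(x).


Apply the Lagrange inversion formula: if T = x * phi(T) with phi(t) = (1 + t)^2, then [x^n] T = (1/n) [t^(n-1)] phi(t)^n = (1/n) [t^(n-1)] (1 + t)^(2n) = (1/n) C(2n, n-1).
Using the identity C(2n, n-1) = C(2n, n) * n / (n+1), the unscaled factor equals C(2n, n) / (n+1) = C_n, the n-th Catalan number.
For n = 5: C_5 = C(10, 5) / 6 = 252/6 = 42 = 42.

42


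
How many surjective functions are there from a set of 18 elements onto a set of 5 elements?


By inclusion-exclusion on which target elements are missed, the number of surjections from an n-set onto a k-set is
surj(n, k) = sum_{j=0}^{k} (-1)^j C(k, j) (k - j)^n.
Equivalently surj(n, k) = k! * S(n, k), where S(n, k) is the Stirling number of the second kind.
For n = 18, k = 5:
S(18, 5) = 28958095545, so
surj = 5! * 28958095545 = 120 * 28958095545 = 3474971465400.

3474971465400


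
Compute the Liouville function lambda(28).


The Liouville function is lambda(k) = (-1)^Omega(k), where Omega(k) counts the prime factors of k with multiplicity.
Factoring: 28 = 2 * 2 * 7, so Omega(28) = 3.
lambda(28) = (-1)^3 = -1.

-1


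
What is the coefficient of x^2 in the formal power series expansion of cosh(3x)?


The Maclaurin series is cosh(t) = sum_{m>=0} t^(2m) / (2m)!, so substituting t = 3x, only even powers of x are nonzero, with coefficient of x^(2m) equal to 3^(2m) / (2m)!.
For x^2 the coefficient is 3^2/2! = 9/2 = 9/2.

9/2


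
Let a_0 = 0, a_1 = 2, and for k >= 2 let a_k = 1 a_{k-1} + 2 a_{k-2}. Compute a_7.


Iterating the recurrence forward:
a_0 = 0
a_1 = 2
a_2 = 1*2 + 2*0 = 2
a_3 = 1*2 + 2*2 = 6
a_4 = 1*6 + 2*2 = 10
a_5 = 1*10 + 2*6 = 22
a_6 = 1*22 + 2*10 = 42
a_7 = 1*42 + 2*22 = 86
So a_7 = 86.

86


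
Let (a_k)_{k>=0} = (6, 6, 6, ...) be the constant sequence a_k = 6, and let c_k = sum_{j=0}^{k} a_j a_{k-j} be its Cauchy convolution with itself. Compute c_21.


Since a_j = 6 for all j >= 0, the convolution sum becomes
c_k = sum_{j=0}^{k} 6 * 6 = 36 * (k + 1).
Equivalently, the generating function of (a_k) is 6/(1 - x) and its square is 36/(1 - x)^2 = sum_{k>=0} 36(k + 1) x^k.
For k = 21: 36 * 22 = 792.

792


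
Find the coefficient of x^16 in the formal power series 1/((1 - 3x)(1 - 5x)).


By partial fractions or Cauchy convolution:
The coefficient equals sum_{k=0}^{16} 3^k * 5^(16-k).
= 381405156481

381405156481


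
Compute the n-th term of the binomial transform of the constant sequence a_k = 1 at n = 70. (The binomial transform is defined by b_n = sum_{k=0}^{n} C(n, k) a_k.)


With a_k = 1 for all k, b_n = sum_{k=0}^{n} C(n, k) = 2^n by the binomial theorem.
For n = 70: 2^70 = 1180591620717411303424.

1180591620717411303424


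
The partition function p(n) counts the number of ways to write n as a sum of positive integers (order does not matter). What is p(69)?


Using the generating function prod_{k>=1} 1/(1-x^k), we compute p(69).
By dynamic programming over parts 1 through 69:
p(69) = 3554345

3554345


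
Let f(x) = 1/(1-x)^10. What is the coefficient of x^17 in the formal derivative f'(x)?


Differentiate: d/dx [ 1/(1-x)^r ] = r / (1-x)^(r+1).
Here r = 10, so f'(x) = 10 / (1-x)^11.
The expansion of 1/(1-x)^(r+1) has coefficient of x^n equal to C(n+r, r).
So the coefficient of x^17 in f'(x) is
10 * C(27, 10) = 10 * 8436285 = 84362850

84362850


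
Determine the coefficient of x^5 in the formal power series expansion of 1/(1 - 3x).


The geometric series identity gives 1/(1 - c x) = sum_{k>=0} c^k x^k, so the coefficient of x^k is c^k.
Here c = 3 and k = 5.
Computing: 3^5 = 243

243


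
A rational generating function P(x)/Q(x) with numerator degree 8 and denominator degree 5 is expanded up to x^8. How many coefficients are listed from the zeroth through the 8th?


Expanding up to x^8 gives the coefficients for x^0, x^1, ..., x^8.
That is 8 + 1 = 9 coefficients in total.

9


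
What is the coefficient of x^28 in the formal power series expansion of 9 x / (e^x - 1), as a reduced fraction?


The exponential generating function for Bernoulli numbers is
x / (e^x - 1) = sum_{k>=0} B_k x^k / k!.
So the coefficient of x^28 in 9 x / (e^x - 1) is 9 B_28 / 28!.
Computing: B_28 = -23749461029/870, 28! = 304888344611713860501504000000, giving
9 * -23749461029/870 / 304888344611713860501504000000 = -3392780147/4210362854161762835496960000000.

-3392780147/4210362854161762835496960000000


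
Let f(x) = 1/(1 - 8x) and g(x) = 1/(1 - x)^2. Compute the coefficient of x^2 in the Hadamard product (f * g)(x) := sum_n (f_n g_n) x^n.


f has coefficients f_k = 8^k. For g = 1/(1 - x)^2 the coefficient is g_k = C(k + 1, 1) = k + 1. The Hadamard coefficient is (f * g)_k = 8^k * (k + 1).
For k = 2: 8^2 * 3 = 64 * 3 = 192.

192


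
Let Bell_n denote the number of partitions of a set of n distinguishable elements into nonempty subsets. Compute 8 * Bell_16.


Bell_16 can be computed from the Bell triangle or from Dobinski's identity Bell_n = (1/e) * sum_{k>=0} k^n / k!.
Computing Bell_16 = 10480142147.
Then 8 * 10480142147 = 83841137176.

83841137176


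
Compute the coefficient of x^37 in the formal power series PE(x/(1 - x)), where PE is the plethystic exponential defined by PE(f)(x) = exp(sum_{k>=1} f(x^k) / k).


For f(x) = x/(1 - x) we have
sum_{k>=1} f(x^k) / k = sum_{k>=1} (1/k) * x^k / (1 - x^k) = sum_{k, m >= 1} x^(k m) / k,
which after exponentiating simplifies to
PE(x/(1 - x)) = prod_{k>=1} 1 / (1 - x^k).
This is the generating function for the partition function p(n), so the coefficient of x^37 is p(37).
Computing p(37) by dynamic programming over parts 1, 2, ..., 37: p(37) = 21637.

21637


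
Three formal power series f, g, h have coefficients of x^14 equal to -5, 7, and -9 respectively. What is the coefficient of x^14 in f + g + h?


Series addition is componentwise:
-5 + 7 + -9
= -7

-7


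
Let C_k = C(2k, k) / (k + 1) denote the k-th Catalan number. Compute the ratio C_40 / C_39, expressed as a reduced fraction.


Using C_k = (2k)! / (k! (k+1)!), the ratio C_{k+1}/C_k simplifies to
C_{k+1}/C_k = [(2k+2)! / ((k+1)! (k+2)!)] * [k! (k+1)! / (2k)!]
 = (2k+2)(2k+1) / ((k+1)(k+2)) = 2(2k+1) / (k+2).
For k = 39: 2(2*39 + 1) / (39 + 2) = 158/41 = 158/41.

158/41


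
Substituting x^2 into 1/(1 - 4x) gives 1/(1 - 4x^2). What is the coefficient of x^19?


Since 1/(1 - 4x^2) only has even powers of x,
the coefficient of x^19 (odd) is 0.

0


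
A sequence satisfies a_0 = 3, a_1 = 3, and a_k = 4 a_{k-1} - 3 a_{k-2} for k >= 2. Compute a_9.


The characteristic equation is t^2 - 4 t + 3 = 0, with roots r_1 = 3 and r_2 = 1 (so c_1 = r_1 + r_2, c_2 = -r_1 r_2 as required).
One can use the closed form a_n = A r_1^n + B r_2^n, but direct iteration is more reliable:
a_0 = 3, a_1 = 3, a_2 = 3, a_3 = 3, a_4 = 3, a_5 = 3, a_6 = 3, a_7 = 3, a_8 = 3, a_9 = 3.
So a_9 = 3.

3


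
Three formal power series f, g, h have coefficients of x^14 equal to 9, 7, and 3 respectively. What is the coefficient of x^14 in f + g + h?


Series addition is componentwise:
9 + 7 + 3
= 19

19


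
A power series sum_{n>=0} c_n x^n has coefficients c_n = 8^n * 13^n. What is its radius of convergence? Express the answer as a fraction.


By the root test (Cauchy-Hadamard), the radius is R = 1 / limsup_n |c_n|^(1/n).
Here |c_n|^(1/n) = (8^n * 13^n)^(1/n) = 8 * 13 = 104 for all n.
So R = 1/104 = 1/104.

1/104


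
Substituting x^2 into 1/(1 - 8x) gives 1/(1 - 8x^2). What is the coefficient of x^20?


The coefficient of x^(2m) in 1/(1 - 8x^2) is 8^m.
With n = 20 = 2*10, the coefficient is 8^10 = 1073741824.

1073741824


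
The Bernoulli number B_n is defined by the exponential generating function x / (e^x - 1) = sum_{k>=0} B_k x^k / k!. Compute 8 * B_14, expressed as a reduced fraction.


Bernoulli numbers can also be computed recursively via B_0 = 1 and sum_{j=0}^{m} C(m+1, j) B_j = 0 for m >= 1. Odd-index Bernoulli numbers vanish for k >= 3.
Computing B_14 = 7/6, so 8 * B_14 = 8 * 7/6 = 28/3.

28/3


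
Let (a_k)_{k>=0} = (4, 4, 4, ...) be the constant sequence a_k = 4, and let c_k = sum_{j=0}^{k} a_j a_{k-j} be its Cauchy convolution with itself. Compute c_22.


Since a_j = 4 for all j >= 0, the convolution sum becomes
c_k = sum_{j=0}^{k} 4 * 4 = 16 * (k + 1).
Equivalently, the generating function of (a_k) is 4/(1 - x) and its square is 16/(1 - x)^2 = sum_{k>=0} 16(k + 1) x^k.
For k = 22: 16 * 23 = 368.

368


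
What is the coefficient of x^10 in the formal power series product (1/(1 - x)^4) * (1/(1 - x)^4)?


Combine the factors: (1/(1 - x)^4) * (1/(1 - x)^4) = 1/(1 - x)^8.
Then use 1/(1 - x)^r = sum_{k>=0} C(k + r - 1, r - 1) x^k with r = 8 and k = 10:
C(17, 7) = 19448.

19448


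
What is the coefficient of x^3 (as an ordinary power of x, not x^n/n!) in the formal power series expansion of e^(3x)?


The exponential series is e^y = sum_{k>=0} y^k / k!. Substituting y = 3x gives
e^(3x) = sum_{k>=0} 3^k x^k / k!.
So the coefficient of x^n is a^n/n! with a = 3, n = 3:
3^3 / 3! = 27/6 = 9/2

9/2


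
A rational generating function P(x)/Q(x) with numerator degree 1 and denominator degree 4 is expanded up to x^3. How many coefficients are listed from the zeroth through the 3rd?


Expanding up to x^3 gives the coefficients for x^0, x^1, ..., x^3.
That is 3 + 1 = 4 coefficients in total.

4


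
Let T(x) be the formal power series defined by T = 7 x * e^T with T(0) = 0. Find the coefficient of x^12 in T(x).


Apply the Lagrange inversion formula: if T = 7 x * phi(T) with phi(t) = e^t, then
[x^n] T = 7^n * (1/n) [t^(n-1)] phi(t)^n = 7^n * (1/n) [t^(n-1)] e^(n t) = 7^n * (1/n) * n^(n-1) / (n-1)! = 7^n * n^(n-1) / n!.
When c = 1 this is the Cayley count of rooted labeled trees on n vertices, divided by n!.
For n = 12: 7^12 * 12^11 / 12! = 13841287201 * 743008370688/479001600 = 5904266017370112/275.

5904266017370112/275


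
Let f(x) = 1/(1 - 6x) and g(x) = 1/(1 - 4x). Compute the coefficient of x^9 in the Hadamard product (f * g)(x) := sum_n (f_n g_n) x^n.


f has coefficients f_k = 6^k and g has coefficients g_k = 4^k, so the Hadamard product has coefficient (f*g)_k = 6^k * 4^k = 24^k.
For k = 9: 24^9 = 2641807540224.

2641807540224


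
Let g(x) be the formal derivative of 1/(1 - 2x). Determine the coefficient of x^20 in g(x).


Differentiate termwise: d/dx sum_{k>=0} 2^k x^k = sum_{k>=1} k 2^k x^(k-1) = sum_{j>=0} (j+1) 2^(j+1) x^j.
Equivalently, d/dx [1/(1 - 2x)] = 2/(1 - 2x)^2.
For j = 20: 21 * 2^21 = 21 * 2097152 = 44040192.

44040192


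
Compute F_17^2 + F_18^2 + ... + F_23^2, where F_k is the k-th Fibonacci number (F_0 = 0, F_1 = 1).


There is a standard identity sum_{k=0}^{N} F_k^2 = F_N * F_{N+1} (proved inductively from the telescoping relation F_k^2 = F_k F_{k+1} - F_{k-1} F_k). Then
sum_{k=17}^{23} F_k^2 = F_23 F_24 - F_16 F_17.
Computing: F_23 = 28657, F_24 = 46368, F_16 = 987, F_17 = 1597.
Sum = 28657 * 46368 - 987 * 1597 = 1327191537.

1327191537


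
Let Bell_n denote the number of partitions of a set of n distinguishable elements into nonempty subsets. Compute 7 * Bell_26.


Bell_26 can be computed from the Bell triangle or from Dobinski's identity Bell_n = (1/e) * sum_{k>=0} k^n / k!.
Computing Bell_26 = 49631246523618756274.
Then 7 * 49631246523618756274 = 347418725665331293918.

347418725665331293918


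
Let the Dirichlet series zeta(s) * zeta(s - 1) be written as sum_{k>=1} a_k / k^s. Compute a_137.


Convolution gives a_k = sum_{d | k} d * 1 = sum_{d | k} d = sigma(k), the sum of positive divisors of k.
For k = 137, the divisors are 1, 137, so
sigma(137) = 1 + 137 = 138.

138


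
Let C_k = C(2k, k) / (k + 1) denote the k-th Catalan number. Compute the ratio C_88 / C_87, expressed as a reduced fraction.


Using C_k = (2k)! / (k! (k+1)!), the ratio C_{k+1}/C_k simplifies to
C_{k+1}/C_k = [(2k+2)! / ((k+1)! (k+2)!)] * [k! (k+1)! / (2k)!]
 = (2k+2)(2k+1) / ((k+1)(k+2)) = 2(2k+1) / (k+2).
For k = 87: 2(2*87 + 1) / (87 + 2) = 350/89 = 350/89.

350/89


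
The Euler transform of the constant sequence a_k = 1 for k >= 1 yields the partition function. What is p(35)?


The Euler transform converts the sequence a_k = 1 into the number of integer partitions.
Using the recurrence or dynamic programming:
p(35) = 14883

14883


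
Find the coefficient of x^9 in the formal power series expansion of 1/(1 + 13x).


Write 1/(1 + c x) = 1/(1 - (-c) x) and apply the geometric-series identity
1/(1 - y) = sum_{k>=0} y^k to get 1/(1 + c x) = sum_{k>=0} (-c)^k x^k.
So the coefficient of x^k is (-c)^k = (-1)^k * c^k.
Here c = 13 and k = 9:
(-13)^9 = -1 * 10604499373 = -10604499373

-10604499373


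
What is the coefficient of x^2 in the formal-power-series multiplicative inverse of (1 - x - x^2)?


Let the inverse be f(x) = sum_{k>=0} a_k x^k. From f(x) * (1 - x - x^2) = 1 and matching coefficients:
 x^0: a_0 = 1.
 x^1: a_1 - a_0 = 0, so a_1 = 1.
 x^k (k >= 2): a_k - a_{k-1} - a_{k-2} = 0, i.e. a_k = a_{k-1} + a_{k-2}.
This is the Fibonacci-type recurrence shifted so that a_0 = a_1 = 1.
Iterating: a_0=1, a_1=1, a_2=2
a_2 = 2.

2


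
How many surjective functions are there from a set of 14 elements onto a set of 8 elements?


By inclusion-exclusion on which target elements are missed, the number of surjections from an n-set onto a k-set is
surj(n, k) = sum_{j=0}^{k} (-1)^j C(k, j) (k - j)^n.
Equivalently surj(n, k) = k! * S(n, k), where S(n, k) is the Stirling number of the second kind.
For n = 14, k = 8:
S(14, 8) = 20912320, so
surj = 8! * 20912320 = 40320 * 20912320 = 843184742400.

843184742400


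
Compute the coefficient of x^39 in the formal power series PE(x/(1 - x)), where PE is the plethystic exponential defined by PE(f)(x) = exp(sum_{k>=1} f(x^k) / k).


For f(x) = x/(1 - x) we have
sum_{k>=1} f(x^k) / k = sum_{k>=1} (1/k) * x^k / (1 - x^k) = sum_{k, m >= 1} x^(k m) / k,
which after exponentiating simplifies to
PE(x/(1 - x)) = prod_{k>=1} 1 / (1 - x^k).
This is the generating function for the partition function p(n), so the coefficient of x^39 is p(39).
Computing p(39) by dynamic programming over parts 1, 2, ..., 39: p(39) = 31185.

31185


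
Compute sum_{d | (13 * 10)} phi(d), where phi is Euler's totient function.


First, 13 * 10 = 130. One classical identity is sum_{d | n} phi(d) = n (each k in [1, n] has a unique gcd with n, and among the k's with gcd(k, n) = n/d there are phi(d) of them). So the sum equals 130. We also verify directly:
Divisors of 130: 1, 2, 5, 10, 13, 26, 65, 130.
phi values: 1, 1, 4, 4, 12, 12, 48, 48.
Sum = 130.

130


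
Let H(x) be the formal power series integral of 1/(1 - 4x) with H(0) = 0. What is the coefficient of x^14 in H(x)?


1/(1 - 4x) = sum_{k>=0} 4^k x^k. Integrating termwise with H(0) = 0:
H(x) = sum_{k>=0} 4^k x^(k+1) / (k+1) = sum_{m>=1} 4^(m-1) x^m / m.
For m = 14: 4^13/14 = 67108864/14 = 33554432/7.

33554432/7


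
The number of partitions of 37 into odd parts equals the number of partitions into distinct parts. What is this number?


Computing partitions of 37 into odd parts (1, 3, 5, ...):
Using the generating function prod_{k>=0} 1/(1-x^(2k+1)),
the count is 760

760


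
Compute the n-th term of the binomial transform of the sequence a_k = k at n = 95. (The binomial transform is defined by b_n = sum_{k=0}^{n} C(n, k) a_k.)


With a_k = k, b_n = sum_{k=0}^{n} C(n, k) k. Using k * C(n, k) = n * C(n-1, k-1) gives b_n = n * sum_{k>=1} C(n-1, k-1) = n * 2^(n-1).
For n = 95: 95 * 2^94 = 95 * 19807040628566084398385987584 = 1881668859713778017846668820480.

1881668859713778017846668820480


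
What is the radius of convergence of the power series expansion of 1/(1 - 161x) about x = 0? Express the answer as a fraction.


Expanding 1/(1 - 161x) = sum_{k>=0} 161^k x^k, the series converges when |161x| < 1, i.e., |x| < 1/161.
So the radius of convergence is 1/161 = 1/161.

1/161


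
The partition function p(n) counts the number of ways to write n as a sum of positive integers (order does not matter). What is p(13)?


Using the generating function prod_{k>=1} 1/(1-x^k), we compute p(13).
By dynamic programming over parts 1 through 13:
p(13) = 101

101


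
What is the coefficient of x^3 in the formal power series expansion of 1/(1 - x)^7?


The negative binomial / multiset identity is
1/(1 - x)^r = sum_{k>=0} C(k + r - 1, r - 1) x^k.
Here r = 7 and k = 3, so the coefficient is
C(3 + 6, 6) = C(9, 6)
= 84

84


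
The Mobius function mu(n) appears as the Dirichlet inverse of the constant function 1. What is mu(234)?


234 has a squared prime factor, so mu(234) = 0.
Factorization reveals a repeated prime.

0


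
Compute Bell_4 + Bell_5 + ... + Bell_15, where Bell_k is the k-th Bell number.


Recall Bell_k counts set partitions of a k-set (with Bell_0 = 1 by convention).
Bell_4 through Bell_15: 15, 52, 203, 877, 4140, 21147, 115975, 678570, 4213597, 27644437, 190899322, 1382958545
Sum = 15 + 52 + 203 + 877 + 4140 + 21147 + 115975 + 678570 + 4213597 + 27644437 + 190899322 + 1382958545 = 1606536880.

1606536880


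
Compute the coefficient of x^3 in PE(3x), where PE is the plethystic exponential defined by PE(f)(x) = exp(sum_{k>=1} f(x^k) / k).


With f(x) = 3x, the exponent is sum_{k>=1} 3 x^k / k = 3 * (-ln(1 - x)). Exponentiating:
PE(3x) = exp(-3 ln(1 - x)) = 1/(1 - x)^3.
By the negative binomial expansion, [x^n] 1/(1 - x)^3 = C(n + 2, 2).
For n = 3: C(5, 2) = 10.

10


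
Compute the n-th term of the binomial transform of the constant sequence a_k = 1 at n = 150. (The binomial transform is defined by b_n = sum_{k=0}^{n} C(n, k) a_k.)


With a_k = 1 for all k, b_n = sum_{k=0}^{n} C(n, k) = 2^n by the binomial theorem.
For n = 150: 2^150 = 1427247692705959881058285969449495136382746624.

1427247692705959881058285969449495136382746624


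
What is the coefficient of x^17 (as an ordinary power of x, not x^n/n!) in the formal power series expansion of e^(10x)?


The exponential series is e^y = sum_{k>=0} y^k / k!. Substituting y = 10x gives
e^(10x) = sum_{k>=0} 10^k x^k / k!.
So the coefficient of x^n is a^n/n! with a = 10, n = 17:
10^17 / 17! = 100000000000000000/355687428096000 = 24414062500/86837751

24414062500/86837751


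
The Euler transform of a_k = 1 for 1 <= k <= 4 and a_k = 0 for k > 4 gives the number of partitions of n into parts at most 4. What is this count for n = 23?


Partitions of 23 into parts at most 4:
Using generating function (1-x)^(-1)(1-x^2)^(-1)...(1-x^4)^(-1),
the coefficient of x^23 = 150

150


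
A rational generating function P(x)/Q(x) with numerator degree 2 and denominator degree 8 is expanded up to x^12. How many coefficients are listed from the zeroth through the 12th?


Expanding up to x^12 gives the coefficients for x^0, x^1, ..., x^12.
That is 12 + 1 = 13 coefficients in total.

13


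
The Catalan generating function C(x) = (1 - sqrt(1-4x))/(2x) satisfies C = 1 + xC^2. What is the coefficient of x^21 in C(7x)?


Substituting x -> 7x scales the n-th coefficient by 7^n, so [x^21] C(7x) = 7^21 * C_21.
C_21 = C(2*21, 21)/(22) = 538257874440/22 = 24466267020.
So 7^21 * 24466267020 = 558545864083284007 * 24466267020 = 13665532253578254033757549140.

13665532253578254033757549140


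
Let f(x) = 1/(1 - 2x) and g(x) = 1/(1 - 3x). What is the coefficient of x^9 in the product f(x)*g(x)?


The coefficient of x^n in f*g is the Cauchy product: sum_{k=0}^{n} a^k * b^(n-k).
With a=2, b=3, n=9:
sum_{k=0}^{9} 2^k * 3^(9-k)
= 58025

58025


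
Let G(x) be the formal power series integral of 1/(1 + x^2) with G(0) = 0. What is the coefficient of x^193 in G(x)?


1/(1 + x^2) = sum_{j>=0} (-1)^j x^(2j). Integrating termwise with G(0) = 0:
G(x) = sum_{j>=0} (-1)^j x^(2j+1) / (2j+1) = arctan(x).
Only odd powers are nonzero. For x^193 write 193 = 2*96 + 1, giving
(-1)^96 / 193 = 1/193 = 1/193.

1/193


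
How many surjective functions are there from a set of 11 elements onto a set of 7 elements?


By inclusion-exclusion on which target elements are missed, the number of surjections from an n-set onto a k-set is
surj(n, k) = sum_{j=0}^{k} (-1)^j C(k, j) (k - j)^n.
Equivalently surj(n, k) = k! * S(n, k), where S(n, k) is the Stirling number of the second kind.
For n = 11, k = 7:
S(11, 7) = 63987, so
surj = 7! * 63987 = 5040 * 63987 = 322494480.

322494480


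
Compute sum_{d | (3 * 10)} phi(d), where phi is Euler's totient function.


First, 3 * 10 = 30. One classical identity is sum_{d | n} phi(d) = n (each k in [1, n] has a unique gcd with n, and among the k's with gcd(k, n) = n/d there are phi(d) of them). So the sum equals 30. We also verify directly:
Divisors of 30: 1, 2, 3, 5, 6, 10, 15, 30.
phi values: 1, 1, 2, 4, 2, 4, 8, 8.
Sum = 30.

30


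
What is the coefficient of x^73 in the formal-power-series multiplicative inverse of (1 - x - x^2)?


Let the inverse be f(x) = sum_{k>=0} a_k x^k. From f(x) * (1 - x - x^2) = 1 and matching coefficients:
 x^0: a_0 = 1.
 x^1: a_1 - a_0 = 0, so a_1 = 1.
 x^k (k >= 2): a_k - a_{k-1} - a_{k-2} = 0, i.e. a_k = a_{k-1} + a_{k-2}.
This is the Fibonacci-type recurrence shifted so that a_0 = a_1 = 1.
Iterating: a_0=1, a_1=1, a_2=2, a_3=3, a_4=5, a_5=8, a_6=13, a_7=21, a_8=34, a_9=55, ...
a_73 = 1304969544928657.

1304969544928657


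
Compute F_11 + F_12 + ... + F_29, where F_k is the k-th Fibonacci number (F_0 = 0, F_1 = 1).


Use the identity sum_{k=0}^{N} F_k = F_{N+2} - 1 (which follows from F_{k+2} - F_{k+1} = F_k). Then
sum_{k=11}^{29} F_k = (F_{31} - 1) - (F_{12} - 1) = F_{31} - F_{12}.
Computing: F_{31} = 1346269, F_{12} = 144, so
Sum = 1346269 - 144 = 1346125.

1346125


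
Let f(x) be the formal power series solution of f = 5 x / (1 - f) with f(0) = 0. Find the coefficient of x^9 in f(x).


Apply Lagrange inversion: f = 5 x * phi(f) with phi(t) = 1/(1 - t), so
[x^n] f = 5^n * (1/n) [t^(n-1)] phi(t)^n = 5^n * (1/n) [t^(n-1)] (1 - t)^(-n) = 5^n * (1/n) C(2n - 2, n - 1) = 5^n * C_{n-1}.
For n = 9: C_8 = C(16, 8) / 9 = 12870/9 = 1430.
With the 5^9 = 1953125 factor, the coefficient is 1953125 * 1430 = 2792968750.

2792968750


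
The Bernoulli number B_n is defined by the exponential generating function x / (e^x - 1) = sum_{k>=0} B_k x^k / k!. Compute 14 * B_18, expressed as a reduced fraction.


Bernoulli numbers can also be computed recursively via B_0 = 1 and sum_{j=0}^{m} C(m+1, j) B_j = 0 for m >= 1. Odd-index Bernoulli numbers vanish for k >= 3.
Computing B_18 = 43867/798, so 14 * B_18 = 14 * 43867/798 = 43867/57.

43867/57


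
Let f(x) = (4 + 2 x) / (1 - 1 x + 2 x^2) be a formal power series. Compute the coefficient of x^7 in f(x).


Write f(x) = sum_{k>=0} a_k x^k. Multiplying both sides by 1 - 1 x + 2 x^2 gives
(1 - 1 x + 2 x^2) sum_{k>=0} a_k x^k = 4 + 2 x.
Matching coefficients:
 x^0: a_0 = 4
 x^1: a_1 - 1 a_0 = 2  =>  a_1 = 1*4 + 2 = 6
 x^k (k >= 2): a_k = 1 a_{k-1} - 2 a_{k-2}.
Iterating: a_2 = -2, a_3 = -14, a_4 = -10, a_5 = 18, a_6 = 38, a_7 = 2.
So the coefficient of x^7 is 2.

2


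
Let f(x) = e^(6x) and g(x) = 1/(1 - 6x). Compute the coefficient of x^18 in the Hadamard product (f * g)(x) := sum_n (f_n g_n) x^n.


Expanding: f_k = 6^k/k! (from e^(6x)) and g_k = 6^k (from 1/(1 - 6x)). So the Hadamard coefficient (f * g)_k = 6^k 6^k / k! = (36)^k / k!.
For k = 18: 36^18/18! = 10314424798490535546171949056/6402373705728000 = 23988055525253185536/14889875.

23988055525253185536/14889875


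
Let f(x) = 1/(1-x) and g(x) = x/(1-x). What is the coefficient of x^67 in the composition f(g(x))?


First simplify the composition: f(g(x)) = 1/(1 - x/(1-x)) = (1-x)/((1-x) - x) = (1-x)/(1-2x).
Now extract the coefficient. Write (1-x)/(1-2x) = 1/(1-2x) - x/(1-2x).
The coefficient of x^n in 1/(1-2x) is 2^n, and in x/(1-2x) is 2^(n-1) (for n >= 1).
So the coefficient of x^67 is 2^67 - 2^66 = 147573952589676412928 - 73786976294838206464 = 73786976294838206464.

73786976294838206464


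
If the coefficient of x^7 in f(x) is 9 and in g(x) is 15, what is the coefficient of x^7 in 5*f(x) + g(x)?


Scalar multiplication scales coefficients: 5 * 9 = 45.
Then add the g coefficient: 45 + 15
= 60

60


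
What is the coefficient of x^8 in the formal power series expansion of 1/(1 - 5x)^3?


The general identity 1/(1 - c x)^r = sum_{k>=0} c^k C(k + r - 1, r - 1) x^k follows by substituting y = c x into 1/(1 - y)^r = sum_{k>=0} C(k + r - 1, r - 1) y^k.
For c = 5, r = 3, k = 8:
5^8 * C(10, 2) = 390625 * 45 = 17578125.

17578125


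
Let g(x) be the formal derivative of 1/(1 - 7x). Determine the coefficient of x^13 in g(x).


Differentiate termwise: d/dx sum_{k>=0} 7^k x^k = sum_{k>=1} k 7^k x^(k-1) = sum_{j>=0} (j+1) 7^(j+1) x^j.
Equivalently, d/dx [1/(1 - 7x)] = 7/(1 - 7x)^2.
For j = 13: 14 * 7^14 = 14 * 678223072849 = 9495123019886.

9495123019886


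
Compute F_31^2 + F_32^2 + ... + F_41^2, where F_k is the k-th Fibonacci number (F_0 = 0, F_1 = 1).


There is a standard identity sum_{k=0}^{N} F_k^2 = F_N * F_{N+1} (proved inductively from the telescoping relation F_k^2 = F_k F_{k+1} - F_{k-1} F_k). Then
sum_{k=31}^{41} F_k^2 = F_41 F_42 - F_30 F_31.
Computing: F_41 = 165580141, F_42 = 267914296, F_30 = 832040, F_31 = 1346269.
Sum = 165580141 * 267914296 - 832040 * 1346269 = 44360166757936976.

44360166757936976


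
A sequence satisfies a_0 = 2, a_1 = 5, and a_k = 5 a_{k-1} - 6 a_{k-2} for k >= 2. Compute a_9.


The characteristic equation is t^2 - 5 t + 6 = 0, with roots r_1 = 3 and r_2 = 2 (so c_1 = r_1 + r_2, c_2 = -r_1 r_2 as required).
One can use the closed form a_n = A r_1^n + B r_2^n, but direct iteration is more reliable:
a_0 = 2, a_1 = 5, a_2 = 13, a_3 = 35, a_4 = 97, a_5 = 275, a_6 = 793, a_7 = 2315, a_8 = 6817, a_9 = 20195.
So a_9 = 20195.

20195


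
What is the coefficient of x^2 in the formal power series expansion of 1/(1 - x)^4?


The negative binomial / multiset identity is
1/(1 - x)^r = sum_{k>=0} C(k + r - 1, r - 1) x^k.
Here r = 4 and k = 2, so the coefficient is
C(2 + 3, 3) = C(5, 3)
= 10

10


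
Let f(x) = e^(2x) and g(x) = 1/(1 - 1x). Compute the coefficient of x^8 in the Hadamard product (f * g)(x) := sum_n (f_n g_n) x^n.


Expanding: f_k = 2^k/k! (from e^(2x)) and g_k = 1^k (from 1/(1 - 1x)). So the Hadamard coefficient (f * g)_k = 2^k 1^k / k! = (2)^k / k!.
For k = 8: 2^8/8! = 256/40320 = 2/315.

2/315


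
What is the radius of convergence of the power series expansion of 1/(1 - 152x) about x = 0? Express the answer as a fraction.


Expanding 1/(1 - 152x) = sum_{k>=0} 152^k x^k, the series converges when |152x| < 1, i.e., |x| < 1/152.
So the radius of convergence is 1/152 = 1/152.

1/152
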